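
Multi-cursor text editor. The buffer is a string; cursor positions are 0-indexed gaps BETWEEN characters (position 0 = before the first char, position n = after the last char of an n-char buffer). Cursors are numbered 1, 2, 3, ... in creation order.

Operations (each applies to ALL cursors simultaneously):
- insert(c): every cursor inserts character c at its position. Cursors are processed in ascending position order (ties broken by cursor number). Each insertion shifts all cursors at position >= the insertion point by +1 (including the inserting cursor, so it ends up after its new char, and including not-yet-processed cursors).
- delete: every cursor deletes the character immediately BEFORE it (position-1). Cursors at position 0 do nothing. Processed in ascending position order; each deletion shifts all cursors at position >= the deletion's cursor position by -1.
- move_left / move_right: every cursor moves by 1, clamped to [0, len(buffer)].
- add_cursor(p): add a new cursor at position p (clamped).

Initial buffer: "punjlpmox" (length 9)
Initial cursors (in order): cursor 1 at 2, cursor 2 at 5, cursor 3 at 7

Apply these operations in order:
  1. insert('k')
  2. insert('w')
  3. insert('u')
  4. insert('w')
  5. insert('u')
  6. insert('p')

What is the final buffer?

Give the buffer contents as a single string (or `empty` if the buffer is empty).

Answer: pukwuwupnjlkwuwuppmkwuwupox

Derivation:
After op 1 (insert('k')): buffer="puknjlkpmkox" (len 12), cursors c1@3 c2@7 c3@10, authorship ..1...2..3..
After op 2 (insert('w')): buffer="pukwnjlkwpmkwox" (len 15), cursors c1@4 c2@9 c3@13, authorship ..11...22..33..
After op 3 (insert('u')): buffer="pukwunjlkwupmkwuox" (len 18), cursors c1@5 c2@11 c3@16, authorship ..111...222..333..
After op 4 (insert('w')): buffer="pukwuwnjlkwuwpmkwuwox" (len 21), cursors c1@6 c2@13 c3@19, authorship ..1111...2222..3333..
After op 5 (insert('u')): buffer="pukwuwunjlkwuwupmkwuwuox" (len 24), cursors c1@7 c2@15 c3@22, authorship ..11111...22222..33333..
After op 6 (insert('p')): buffer="pukwuwupnjlkwuwuppmkwuwupox" (len 27), cursors c1@8 c2@17 c3@25, authorship ..111111...222222..333333..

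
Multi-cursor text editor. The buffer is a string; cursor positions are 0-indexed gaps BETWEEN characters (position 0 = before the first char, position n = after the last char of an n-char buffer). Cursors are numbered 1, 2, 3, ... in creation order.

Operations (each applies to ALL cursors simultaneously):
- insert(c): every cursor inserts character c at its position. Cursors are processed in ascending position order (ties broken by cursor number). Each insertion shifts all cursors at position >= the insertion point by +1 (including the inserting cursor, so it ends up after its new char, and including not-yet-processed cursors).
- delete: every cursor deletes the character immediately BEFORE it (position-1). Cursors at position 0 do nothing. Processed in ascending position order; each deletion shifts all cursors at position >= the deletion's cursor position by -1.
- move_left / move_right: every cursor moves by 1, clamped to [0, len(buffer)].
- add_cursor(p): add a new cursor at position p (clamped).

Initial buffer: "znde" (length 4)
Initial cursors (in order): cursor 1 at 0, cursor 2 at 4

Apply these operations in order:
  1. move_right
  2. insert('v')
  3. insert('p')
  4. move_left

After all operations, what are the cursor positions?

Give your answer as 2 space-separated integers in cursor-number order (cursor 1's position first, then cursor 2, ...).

After op 1 (move_right): buffer="znde" (len 4), cursors c1@1 c2@4, authorship ....
After op 2 (insert('v')): buffer="zvndev" (len 6), cursors c1@2 c2@6, authorship .1...2
After op 3 (insert('p')): buffer="zvpndevp" (len 8), cursors c1@3 c2@8, authorship .11...22
After op 4 (move_left): buffer="zvpndevp" (len 8), cursors c1@2 c2@7, authorship .11...22

Answer: 2 7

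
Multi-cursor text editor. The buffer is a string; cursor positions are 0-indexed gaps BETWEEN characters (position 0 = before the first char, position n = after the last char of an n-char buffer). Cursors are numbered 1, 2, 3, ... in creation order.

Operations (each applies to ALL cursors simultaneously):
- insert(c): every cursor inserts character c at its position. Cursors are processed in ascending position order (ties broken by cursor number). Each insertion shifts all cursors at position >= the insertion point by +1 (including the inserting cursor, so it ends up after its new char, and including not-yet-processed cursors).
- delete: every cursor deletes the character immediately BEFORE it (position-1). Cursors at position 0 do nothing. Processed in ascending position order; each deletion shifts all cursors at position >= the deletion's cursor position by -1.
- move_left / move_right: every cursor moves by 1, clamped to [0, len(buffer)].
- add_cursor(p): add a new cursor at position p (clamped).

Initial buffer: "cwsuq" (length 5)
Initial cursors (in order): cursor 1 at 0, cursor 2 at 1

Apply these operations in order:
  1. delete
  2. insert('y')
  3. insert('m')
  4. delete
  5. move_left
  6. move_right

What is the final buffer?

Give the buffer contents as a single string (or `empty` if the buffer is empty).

After op 1 (delete): buffer="wsuq" (len 4), cursors c1@0 c2@0, authorship ....
After op 2 (insert('y')): buffer="yywsuq" (len 6), cursors c1@2 c2@2, authorship 12....
After op 3 (insert('m')): buffer="yymmwsuq" (len 8), cursors c1@4 c2@4, authorship 1212....
After op 4 (delete): buffer="yywsuq" (len 6), cursors c1@2 c2@2, authorship 12....
After op 5 (move_left): buffer="yywsuq" (len 6), cursors c1@1 c2@1, authorship 12....
After op 6 (move_right): buffer="yywsuq" (len 6), cursors c1@2 c2@2, authorship 12....

Answer: yywsuq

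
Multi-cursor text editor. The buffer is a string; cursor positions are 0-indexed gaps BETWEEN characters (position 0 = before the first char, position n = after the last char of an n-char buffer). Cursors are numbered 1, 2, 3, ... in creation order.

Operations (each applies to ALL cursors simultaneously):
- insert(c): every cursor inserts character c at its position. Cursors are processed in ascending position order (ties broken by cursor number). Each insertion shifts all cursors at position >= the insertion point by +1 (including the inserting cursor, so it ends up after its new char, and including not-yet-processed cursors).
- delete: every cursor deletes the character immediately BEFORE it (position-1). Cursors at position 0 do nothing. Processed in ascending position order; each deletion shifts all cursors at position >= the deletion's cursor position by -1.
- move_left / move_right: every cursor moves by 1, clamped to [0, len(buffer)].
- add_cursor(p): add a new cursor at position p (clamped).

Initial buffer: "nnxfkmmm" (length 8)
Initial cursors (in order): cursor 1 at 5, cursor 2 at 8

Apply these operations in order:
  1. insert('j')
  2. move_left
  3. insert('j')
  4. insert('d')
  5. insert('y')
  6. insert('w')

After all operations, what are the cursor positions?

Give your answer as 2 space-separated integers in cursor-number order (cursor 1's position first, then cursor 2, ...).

Answer: 9 17

Derivation:
After op 1 (insert('j')): buffer="nnxfkjmmmj" (len 10), cursors c1@6 c2@10, authorship .....1...2
After op 2 (move_left): buffer="nnxfkjmmmj" (len 10), cursors c1@5 c2@9, authorship .....1...2
After op 3 (insert('j')): buffer="nnxfkjjmmmjj" (len 12), cursors c1@6 c2@11, authorship .....11...22
After op 4 (insert('d')): buffer="nnxfkjdjmmmjdj" (len 14), cursors c1@7 c2@13, authorship .....111...222
After op 5 (insert('y')): buffer="nnxfkjdyjmmmjdyj" (len 16), cursors c1@8 c2@15, authorship .....1111...2222
After op 6 (insert('w')): buffer="nnxfkjdywjmmmjdywj" (len 18), cursors c1@9 c2@17, authorship .....11111...22222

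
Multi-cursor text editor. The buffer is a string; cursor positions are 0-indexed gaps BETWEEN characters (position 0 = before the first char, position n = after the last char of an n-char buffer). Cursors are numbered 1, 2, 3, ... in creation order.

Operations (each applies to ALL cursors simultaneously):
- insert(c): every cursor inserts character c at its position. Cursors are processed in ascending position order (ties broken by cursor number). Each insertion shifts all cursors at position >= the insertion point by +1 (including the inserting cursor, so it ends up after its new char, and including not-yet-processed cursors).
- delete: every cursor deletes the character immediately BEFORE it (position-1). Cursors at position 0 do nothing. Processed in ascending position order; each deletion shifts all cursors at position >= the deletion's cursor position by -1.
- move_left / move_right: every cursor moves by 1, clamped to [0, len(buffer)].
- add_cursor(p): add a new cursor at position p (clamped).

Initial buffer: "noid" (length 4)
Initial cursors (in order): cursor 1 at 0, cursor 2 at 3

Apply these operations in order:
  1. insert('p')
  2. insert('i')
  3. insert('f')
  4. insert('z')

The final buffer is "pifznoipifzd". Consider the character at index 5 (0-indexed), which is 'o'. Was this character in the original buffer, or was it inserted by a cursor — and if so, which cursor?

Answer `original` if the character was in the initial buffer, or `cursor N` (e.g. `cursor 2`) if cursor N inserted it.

After op 1 (insert('p')): buffer="pnoipd" (len 6), cursors c1@1 c2@5, authorship 1...2.
After op 2 (insert('i')): buffer="pinoipid" (len 8), cursors c1@2 c2@7, authorship 11...22.
After op 3 (insert('f')): buffer="pifnoipifd" (len 10), cursors c1@3 c2@9, authorship 111...222.
After op 4 (insert('z')): buffer="pifznoipifzd" (len 12), cursors c1@4 c2@11, authorship 1111...2222.
Authorship (.=original, N=cursor N): 1 1 1 1 . . . 2 2 2 2 .
Index 5: author = original

Answer: original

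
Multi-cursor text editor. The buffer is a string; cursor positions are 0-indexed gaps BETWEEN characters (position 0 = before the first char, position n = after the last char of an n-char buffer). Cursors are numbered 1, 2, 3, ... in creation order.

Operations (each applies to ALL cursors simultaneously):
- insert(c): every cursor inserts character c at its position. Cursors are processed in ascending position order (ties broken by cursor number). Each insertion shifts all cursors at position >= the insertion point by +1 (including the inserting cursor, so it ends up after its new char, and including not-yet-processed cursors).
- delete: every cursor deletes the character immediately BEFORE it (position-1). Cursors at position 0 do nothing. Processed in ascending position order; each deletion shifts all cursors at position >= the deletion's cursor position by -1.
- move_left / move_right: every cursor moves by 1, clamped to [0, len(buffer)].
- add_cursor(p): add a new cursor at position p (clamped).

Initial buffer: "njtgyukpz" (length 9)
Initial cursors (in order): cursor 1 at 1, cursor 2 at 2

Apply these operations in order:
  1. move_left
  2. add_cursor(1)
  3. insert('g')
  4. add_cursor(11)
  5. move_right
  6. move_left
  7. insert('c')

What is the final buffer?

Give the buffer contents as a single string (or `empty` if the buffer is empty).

After op 1 (move_left): buffer="njtgyukpz" (len 9), cursors c1@0 c2@1, authorship .........
After op 2 (add_cursor(1)): buffer="njtgyukpz" (len 9), cursors c1@0 c2@1 c3@1, authorship .........
After op 3 (insert('g')): buffer="gnggjtgyukpz" (len 12), cursors c1@1 c2@4 c3@4, authorship 1.23........
After op 4 (add_cursor(11)): buffer="gnggjtgyukpz" (len 12), cursors c1@1 c2@4 c3@4 c4@11, authorship 1.23........
After op 5 (move_right): buffer="gnggjtgyukpz" (len 12), cursors c1@2 c2@5 c3@5 c4@12, authorship 1.23........
After op 6 (move_left): buffer="gnggjtgyukpz" (len 12), cursors c1@1 c2@4 c3@4 c4@11, authorship 1.23........
After op 7 (insert('c')): buffer="gcnggccjtgyukpcz" (len 16), cursors c1@2 c2@7 c3@7 c4@15, authorship 11.2323.......4.

Answer: gcnggccjtgyukpcz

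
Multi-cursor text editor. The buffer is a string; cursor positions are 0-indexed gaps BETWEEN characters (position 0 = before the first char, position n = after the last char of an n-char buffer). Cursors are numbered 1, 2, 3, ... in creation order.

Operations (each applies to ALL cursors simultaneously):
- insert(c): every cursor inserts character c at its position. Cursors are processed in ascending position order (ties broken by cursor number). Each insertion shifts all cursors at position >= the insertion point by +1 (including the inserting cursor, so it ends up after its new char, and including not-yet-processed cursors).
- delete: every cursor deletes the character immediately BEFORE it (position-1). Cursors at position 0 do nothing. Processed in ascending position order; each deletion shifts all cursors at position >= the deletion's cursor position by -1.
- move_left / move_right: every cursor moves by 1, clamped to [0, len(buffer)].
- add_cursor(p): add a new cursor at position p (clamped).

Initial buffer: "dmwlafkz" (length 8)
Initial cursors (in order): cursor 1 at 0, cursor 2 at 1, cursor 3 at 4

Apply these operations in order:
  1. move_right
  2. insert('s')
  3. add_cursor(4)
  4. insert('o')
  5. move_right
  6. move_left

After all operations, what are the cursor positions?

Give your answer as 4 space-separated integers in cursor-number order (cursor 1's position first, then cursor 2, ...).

Answer: 3 7 12 7

Derivation:
After op 1 (move_right): buffer="dmwlafkz" (len 8), cursors c1@1 c2@2 c3@5, authorship ........
After op 2 (insert('s')): buffer="dsmswlasfkz" (len 11), cursors c1@2 c2@4 c3@8, authorship .1.2...3...
After op 3 (add_cursor(4)): buffer="dsmswlasfkz" (len 11), cursors c1@2 c2@4 c4@4 c3@8, authorship .1.2...3...
After op 4 (insert('o')): buffer="dsomsoowlasofkz" (len 15), cursors c1@3 c2@7 c4@7 c3@12, authorship .11.224...33...
After op 5 (move_right): buffer="dsomsoowlasofkz" (len 15), cursors c1@4 c2@8 c4@8 c3@13, authorship .11.224...33...
After op 6 (move_left): buffer="dsomsoowlasofkz" (len 15), cursors c1@3 c2@7 c4@7 c3@12, authorship .11.224...33...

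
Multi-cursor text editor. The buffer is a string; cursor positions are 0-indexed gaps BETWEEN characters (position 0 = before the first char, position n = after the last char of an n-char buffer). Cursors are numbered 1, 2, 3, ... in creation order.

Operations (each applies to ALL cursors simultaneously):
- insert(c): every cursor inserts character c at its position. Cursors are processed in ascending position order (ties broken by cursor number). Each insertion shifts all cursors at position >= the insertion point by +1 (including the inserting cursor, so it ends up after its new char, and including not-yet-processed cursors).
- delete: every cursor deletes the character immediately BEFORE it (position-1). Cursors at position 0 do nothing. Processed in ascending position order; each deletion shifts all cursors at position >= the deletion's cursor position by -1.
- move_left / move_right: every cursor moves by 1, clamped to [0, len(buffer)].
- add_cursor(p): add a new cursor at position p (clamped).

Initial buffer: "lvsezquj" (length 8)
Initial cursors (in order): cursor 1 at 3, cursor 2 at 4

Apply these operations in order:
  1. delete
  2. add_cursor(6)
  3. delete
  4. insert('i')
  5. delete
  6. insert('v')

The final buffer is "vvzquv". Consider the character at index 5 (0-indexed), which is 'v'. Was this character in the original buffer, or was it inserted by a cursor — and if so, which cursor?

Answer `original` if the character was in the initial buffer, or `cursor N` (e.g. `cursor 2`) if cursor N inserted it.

After op 1 (delete): buffer="lvzquj" (len 6), cursors c1@2 c2@2, authorship ......
After op 2 (add_cursor(6)): buffer="lvzquj" (len 6), cursors c1@2 c2@2 c3@6, authorship ......
After op 3 (delete): buffer="zqu" (len 3), cursors c1@0 c2@0 c3@3, authorship ...
After op 4 (insert('i')): buffer="iizqui" (len 6), cursors c1@2 c2@2 c3@6, authorship 12...3
After op 5 (delete): buffer="zqu" (len 3), cursors c1@0 c2@0 c3@3, authorship ...
After op 6 (insert('v')): buffer="vvzquv" (len 6), cursors c1@2 c2@2 c3@6, authorship 12...3
Authorship (.=original, N=cursor N): 1 2 . . . 3
Index 5: author = 3

Answer: cursor 3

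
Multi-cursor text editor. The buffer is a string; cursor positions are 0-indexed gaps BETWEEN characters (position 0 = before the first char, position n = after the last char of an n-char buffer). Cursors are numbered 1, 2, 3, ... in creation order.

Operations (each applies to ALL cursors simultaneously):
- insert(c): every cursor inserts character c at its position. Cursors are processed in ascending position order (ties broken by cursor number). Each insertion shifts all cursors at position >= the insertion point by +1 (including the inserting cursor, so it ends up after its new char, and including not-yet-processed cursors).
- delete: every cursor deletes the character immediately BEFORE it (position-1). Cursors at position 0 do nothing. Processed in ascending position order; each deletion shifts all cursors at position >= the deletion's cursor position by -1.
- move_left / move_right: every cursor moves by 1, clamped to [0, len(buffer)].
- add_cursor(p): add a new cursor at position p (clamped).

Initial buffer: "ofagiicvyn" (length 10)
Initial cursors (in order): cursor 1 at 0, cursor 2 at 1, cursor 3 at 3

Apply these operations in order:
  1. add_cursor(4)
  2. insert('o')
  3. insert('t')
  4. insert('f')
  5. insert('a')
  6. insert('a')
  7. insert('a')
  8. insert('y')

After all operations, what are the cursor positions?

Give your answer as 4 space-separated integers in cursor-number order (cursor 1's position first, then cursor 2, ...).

After op 1 (add_cursor(4)): buffer="ofagiicvyn" (len 10), cursors c1@0 c2@1 c3@3 c4@4, authorship ..........
After op 2 (insert('o')): buffer="ooofaogoiicvyn" (len 14), cursors c1@1 c2@3 c3@6 c4@8, authorship 1.2..3.4......
After op 3 (insert('t')): buffer="otootfaotgotiicvyn" (len 18), cursors c1@2 c2@5 c3@9 c4@12, authorship 11.22..33.44......
After op 4 (insert('f')): buffer="otfootffaotfgotfiicvyn" (len 22), cursors c1@3 c2@7 c3@12 c4@16, authorship 111.222..333.444......
After op 5 (insert('a')): buffer="otfaootfafaotfagotfaiicvyn" (len 26), cursors c1@4 c2@9 c3@15 c4@20, authorship 1111.2222..3333.4444......
After op 6 (insert('a')): buffer="otfaaootfaafaotfaagotfaaiicvyn" (len 30), cursors c1@5 c2@11 c3@18 c4@24, authorship 11111.22222..33333.44444......
After op 7 (insert('a')): buffer="otfaaaootfaaafaotfaaagotfaaaiicvyn" (len 34), cursors c1@6 c2@13 c3@21 c4@28, authorship 111111.222222..333333.444444......
After op 8 (insert('y')): buffer="otfaaayootfaaayfaotfaaaygotfaaayiicvyn" (len 38), cursors c1@7 c2@15 c3@24 c4@32, authorship 1111111.2222222..3333333.4444444......

Answer: 7 15 24 32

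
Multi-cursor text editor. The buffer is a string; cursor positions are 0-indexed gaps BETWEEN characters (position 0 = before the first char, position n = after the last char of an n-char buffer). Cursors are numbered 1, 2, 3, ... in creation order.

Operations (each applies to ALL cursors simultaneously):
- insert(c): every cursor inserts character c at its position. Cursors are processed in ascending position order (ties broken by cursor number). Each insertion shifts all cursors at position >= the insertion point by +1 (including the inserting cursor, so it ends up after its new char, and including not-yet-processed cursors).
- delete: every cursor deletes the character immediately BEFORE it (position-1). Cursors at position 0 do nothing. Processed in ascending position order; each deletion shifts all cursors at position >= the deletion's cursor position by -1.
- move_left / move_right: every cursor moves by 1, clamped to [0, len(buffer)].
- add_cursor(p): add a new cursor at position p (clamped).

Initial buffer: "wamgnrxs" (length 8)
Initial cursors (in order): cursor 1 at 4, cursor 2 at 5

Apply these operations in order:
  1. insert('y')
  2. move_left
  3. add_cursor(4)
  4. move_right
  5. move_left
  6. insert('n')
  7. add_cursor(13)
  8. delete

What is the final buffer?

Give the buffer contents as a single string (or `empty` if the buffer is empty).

Answer: wamgynyrx

Derivation:
After op 1 (insert('y')): buffer="wamgynyrxs" (len 10), cursors c1@5 c2@7, authorship ....1.2...
After op 2 (move_left): buffer="wamgynyrxs" (len 10), cursors c1@4 c2@6, authorship ....1.2...
After op 3 (add_cursor(4)): buffer="wamgynyrxs" (len 10), cursors c1@4 c3@4 c2@6, authorship ....1.2...
After op 4 (move_right): buffer="wamgynyrxs" (len 10), cursors c1@5 c3@5 c2@7, authorship ....1.2...
After op 5 (move_left): buffer="wamgynyrxs" (len 10), cursors c1@4 c3@4 c2@6, authorship ....1.2...
After op 6 (insert('n')): buffer="wamgnnynnyrxs" (len 13), cursors c1@6 c3@6 c2@9, authorship ....131.22...
After op 7 (add_cursor(13)): buffer="wamgnnynnyrxs" (len 13), cursors c1@6 c3@6 c2@9 c4@13, authorship ....131.22...
After op 8 (delete): buffer="wamgynyrx" (len 9), cursors c1@4 c3@4 c2@6 c4@9, authorship ....1.2..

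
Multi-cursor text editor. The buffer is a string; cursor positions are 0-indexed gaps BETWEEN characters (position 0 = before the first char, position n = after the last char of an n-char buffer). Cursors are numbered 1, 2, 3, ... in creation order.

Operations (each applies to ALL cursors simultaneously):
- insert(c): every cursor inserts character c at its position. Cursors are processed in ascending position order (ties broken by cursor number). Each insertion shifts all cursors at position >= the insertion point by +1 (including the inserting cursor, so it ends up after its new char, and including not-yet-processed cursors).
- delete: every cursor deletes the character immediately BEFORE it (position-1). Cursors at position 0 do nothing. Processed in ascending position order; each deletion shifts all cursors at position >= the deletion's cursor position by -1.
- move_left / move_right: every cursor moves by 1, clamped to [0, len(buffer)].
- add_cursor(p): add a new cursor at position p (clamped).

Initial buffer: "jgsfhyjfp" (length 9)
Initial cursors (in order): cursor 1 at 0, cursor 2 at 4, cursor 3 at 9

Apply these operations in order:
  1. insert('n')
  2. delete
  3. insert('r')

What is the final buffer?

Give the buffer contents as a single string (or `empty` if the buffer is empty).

Answer: rjgsfrhyjfpr

Derivation:
After op 1 (insert('n')): buffer="njgsfnhyjfpn" (len 12), cursors c1@1 c2@6 c3@12, authorship 1....2.....3
After op 2 (delete): buffer="jgsfhyjfp" (len 9), cursors c1@0 c2@4 c3@9, authorship .........
After op 3 (insert('r')): buffer="rjgsfrhyjfpr" (len 12), cursors c1@1 c2@6 c3@12, authorship 1....2.....3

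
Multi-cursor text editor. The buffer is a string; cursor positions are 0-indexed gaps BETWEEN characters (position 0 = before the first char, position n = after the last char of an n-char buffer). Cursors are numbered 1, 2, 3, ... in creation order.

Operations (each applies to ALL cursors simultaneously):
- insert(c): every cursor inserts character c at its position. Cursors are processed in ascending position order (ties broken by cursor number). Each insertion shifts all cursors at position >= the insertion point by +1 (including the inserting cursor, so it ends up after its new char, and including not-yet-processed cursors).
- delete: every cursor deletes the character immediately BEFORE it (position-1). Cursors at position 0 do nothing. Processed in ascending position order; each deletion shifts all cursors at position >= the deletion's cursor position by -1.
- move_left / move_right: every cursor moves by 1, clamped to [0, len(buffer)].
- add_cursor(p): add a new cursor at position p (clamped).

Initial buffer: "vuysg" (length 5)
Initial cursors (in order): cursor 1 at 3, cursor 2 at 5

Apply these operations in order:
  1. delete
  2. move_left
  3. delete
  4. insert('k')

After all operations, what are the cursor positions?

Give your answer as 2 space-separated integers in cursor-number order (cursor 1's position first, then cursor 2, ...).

Answer: 2 2

Derivation:
After op 1 (delete): buffer="vus" (len 3), cursors c1@2 c2@3, authorship ...
After op 2 (move_left): buffer="vus" (len 3), cursors c1@1 c2@2, authorship ...
After op 3 (delete): buffer="s" (len 1), cursors c1@0 c2@0, authorship .
After op 4 (insert('k')): buffer="kks" (len 3), cursors c1@2 c2@2, authorship 12.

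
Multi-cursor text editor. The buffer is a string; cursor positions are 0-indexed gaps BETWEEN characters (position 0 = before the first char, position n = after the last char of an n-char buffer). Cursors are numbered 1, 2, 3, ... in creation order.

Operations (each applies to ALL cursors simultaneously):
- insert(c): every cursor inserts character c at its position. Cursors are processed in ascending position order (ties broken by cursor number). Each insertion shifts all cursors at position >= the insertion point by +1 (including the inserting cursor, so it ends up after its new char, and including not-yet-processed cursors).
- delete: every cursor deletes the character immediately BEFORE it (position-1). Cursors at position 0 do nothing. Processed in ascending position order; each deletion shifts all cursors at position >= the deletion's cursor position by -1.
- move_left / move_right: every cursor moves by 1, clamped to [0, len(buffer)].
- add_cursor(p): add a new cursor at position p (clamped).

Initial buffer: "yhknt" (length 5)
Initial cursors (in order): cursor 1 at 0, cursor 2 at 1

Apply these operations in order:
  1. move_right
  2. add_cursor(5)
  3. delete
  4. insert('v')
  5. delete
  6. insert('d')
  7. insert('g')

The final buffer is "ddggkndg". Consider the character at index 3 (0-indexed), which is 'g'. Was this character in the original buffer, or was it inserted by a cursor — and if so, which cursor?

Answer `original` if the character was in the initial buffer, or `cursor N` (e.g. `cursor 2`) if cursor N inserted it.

Answer: cursor 2

Derivation:
After op 1 (move_right): buffer="yhknt" (len 5), cursors c1@1 c2@2, authorship .....
After op 2 (add_cursor(5)): buffer="yhknt" (len 5), cursors c1@1 c2@2 c3@5, authorship .....
After op 3 (delete): buffer="kn" (len 2), cursors c1@0 c2@0 c3@2, authorship ..
After op 4 (insert('v')): buffer="vvknv" (len 5), cursors c1@2 c2@2 c3@5, authorship 12..3
After op 5 (delete): buffer="kn" (len 2), cursors c1@0 c2@0 c3@2, authorship ..
After op 6 (insert('d')): buffer="ddknd" (len 5), cursors c1@2 c2@2 c3@5, authorship 12..3
After op 7 (insert('g')): buffer="ddggkndg" (len 8), cursors c1@4 c2@4 c3@8, authorship 1212..33
Authorship (.=original, N=cursor N): 1 2 1 2 . . 3 3
Index 3: author = 2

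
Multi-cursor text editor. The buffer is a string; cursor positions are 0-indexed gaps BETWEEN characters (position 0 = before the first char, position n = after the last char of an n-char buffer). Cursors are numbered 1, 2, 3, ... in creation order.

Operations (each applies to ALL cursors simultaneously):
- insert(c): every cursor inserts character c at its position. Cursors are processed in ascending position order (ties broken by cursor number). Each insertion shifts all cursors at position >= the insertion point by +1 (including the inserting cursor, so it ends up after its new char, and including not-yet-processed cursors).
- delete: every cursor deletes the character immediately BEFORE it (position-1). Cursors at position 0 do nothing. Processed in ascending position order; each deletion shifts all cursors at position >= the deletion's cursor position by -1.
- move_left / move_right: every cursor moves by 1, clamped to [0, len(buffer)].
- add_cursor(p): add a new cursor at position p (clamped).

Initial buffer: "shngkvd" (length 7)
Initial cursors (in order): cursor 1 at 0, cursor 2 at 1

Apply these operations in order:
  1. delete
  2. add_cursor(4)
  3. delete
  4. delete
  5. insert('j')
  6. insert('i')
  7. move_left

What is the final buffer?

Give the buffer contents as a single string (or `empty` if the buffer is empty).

After op 1 (delete): buffer="hngkvd" (len 6), cursors c1@0 c2@0, authorship ......
After op 2 (add_cursor(4)): buffer="hngkvd" (len 6), cursors c1@0 c2@0 c3@4, authorship ......
After op 3 (delete): buffer="hngvd" (len 5), cursors c1@0 c2@0 c3@3, authorship .....
After op 4 (delete): buffer="hnvd" (len 4), cursors c1@0 c2@0 c3@2, authorship ....
After op 5 (insert('j')): buffer="jjhnjvd" (len 7), cursors c1@2 c2@2 c3@5, authorship 12..3..
After op 6 (insert('i')): buffer="jjiihnjivd" (len 10), cursors c1@4 c2@4 c3@8, authorship 1212..33..
After op 7 (move_left): buffer="jjiihnjivd" (len 10), cursors c1@3 c2@3 c3@7, authorship 1212..33..

Answer: jjiihnjivd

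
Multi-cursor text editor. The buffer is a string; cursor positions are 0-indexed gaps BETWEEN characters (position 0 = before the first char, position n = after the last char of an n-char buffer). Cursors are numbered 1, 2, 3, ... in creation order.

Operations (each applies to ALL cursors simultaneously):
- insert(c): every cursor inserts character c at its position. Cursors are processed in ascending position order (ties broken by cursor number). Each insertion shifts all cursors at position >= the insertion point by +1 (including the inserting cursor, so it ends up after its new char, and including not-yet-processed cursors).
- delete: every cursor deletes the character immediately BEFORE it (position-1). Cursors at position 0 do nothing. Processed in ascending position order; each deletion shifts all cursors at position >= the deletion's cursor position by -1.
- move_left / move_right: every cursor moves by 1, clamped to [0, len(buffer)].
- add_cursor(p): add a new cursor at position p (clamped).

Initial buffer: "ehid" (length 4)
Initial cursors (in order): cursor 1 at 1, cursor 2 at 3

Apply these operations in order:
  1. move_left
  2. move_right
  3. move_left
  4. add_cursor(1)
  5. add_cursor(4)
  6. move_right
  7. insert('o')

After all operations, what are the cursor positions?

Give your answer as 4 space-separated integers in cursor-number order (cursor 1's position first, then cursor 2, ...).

After op 1 (move_left): buffer="ehid" (len 4), cursors c1@0 c2@2, authorship ....
After op 2 (move_right): buffer="ehid" (len 4), cursors c1@1 c2@3, authorship ....
After op 3 (move_left): buffer="ehid" (len 4), cursors c1@0 c2@2, authorship ....
After op 4 (add_cursor(1)): buffer="ehid" (len 4), cursors c1@0 c3@1 c2@2, authorship ....
After op 5 (add_cursor(4)): buffer="ehid" (len 4), cursors c1@0 c3@1 c2@2 c4@4, authorship ....
After op 6 (move_right): buffer="ehid" (len 4), cursors c1@1 c3@2 c2@3 c4@4, authorship ....
After op 7 (insert('o')): buffer="eohoiodo" (len 8), cursors c1@2 c3@4 c2@6 c4@8, authorship .1.3.2.4

Answer: 2 6 4 8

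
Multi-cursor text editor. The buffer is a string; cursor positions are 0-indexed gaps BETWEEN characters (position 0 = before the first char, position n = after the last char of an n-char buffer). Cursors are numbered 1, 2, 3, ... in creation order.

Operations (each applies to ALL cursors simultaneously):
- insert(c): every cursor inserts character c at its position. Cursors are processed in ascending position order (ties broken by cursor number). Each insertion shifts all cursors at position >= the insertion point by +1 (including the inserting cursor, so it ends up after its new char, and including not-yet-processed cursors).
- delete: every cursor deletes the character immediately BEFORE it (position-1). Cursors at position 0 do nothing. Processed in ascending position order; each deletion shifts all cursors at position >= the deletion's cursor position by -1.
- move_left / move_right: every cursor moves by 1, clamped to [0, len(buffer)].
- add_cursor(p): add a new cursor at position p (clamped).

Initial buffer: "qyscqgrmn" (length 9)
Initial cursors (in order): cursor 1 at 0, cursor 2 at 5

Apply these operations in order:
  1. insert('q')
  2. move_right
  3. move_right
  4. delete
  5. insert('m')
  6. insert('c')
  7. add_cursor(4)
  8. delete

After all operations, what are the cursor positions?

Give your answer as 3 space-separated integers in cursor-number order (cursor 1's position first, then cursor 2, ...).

After op 1 (insert('q')): buffer="qqyscqqgrmn" (len 11), cursors c1@1 c2@7, authorship 1.....2....
After op 2 (move_right): buffer="qqyscqqgrmn" (len 11), cursors c1@2 c2@8, authorship 1.....2....
After op 3 (move_right): buffer="qqyscqqgrmn" (len 11), cursors c1@3 c2@9, authorship 1.....2....
After op 4 (delete): buffer="qqscqqgmn" (len 9), cursors c1@2 c2@7, authorship 1....2...
After op 5 (insert('m')): buffer="qqmscqqgmmn" (len 11), cursors c1@3 c2@9, authorship 1.1...2.2..
After op 6 (insert('c')): buffer="qqmcscqqgmcmn" (len 13), cursors c1@4 c2@11, authorship 1.11...2.22..
After op 7 (add_cursor(4)): buffer="qqmcscqqgmcmn" (len 13), cursors c1@4 c3@4 c2@11, authorship 1.11...2.22..
After op 8 (delete): buffer="qqscqqgmmn" (len 10), cursors c1@2 c3@2 c2@8, authorship 1....2.2..

Answer: 2 8 2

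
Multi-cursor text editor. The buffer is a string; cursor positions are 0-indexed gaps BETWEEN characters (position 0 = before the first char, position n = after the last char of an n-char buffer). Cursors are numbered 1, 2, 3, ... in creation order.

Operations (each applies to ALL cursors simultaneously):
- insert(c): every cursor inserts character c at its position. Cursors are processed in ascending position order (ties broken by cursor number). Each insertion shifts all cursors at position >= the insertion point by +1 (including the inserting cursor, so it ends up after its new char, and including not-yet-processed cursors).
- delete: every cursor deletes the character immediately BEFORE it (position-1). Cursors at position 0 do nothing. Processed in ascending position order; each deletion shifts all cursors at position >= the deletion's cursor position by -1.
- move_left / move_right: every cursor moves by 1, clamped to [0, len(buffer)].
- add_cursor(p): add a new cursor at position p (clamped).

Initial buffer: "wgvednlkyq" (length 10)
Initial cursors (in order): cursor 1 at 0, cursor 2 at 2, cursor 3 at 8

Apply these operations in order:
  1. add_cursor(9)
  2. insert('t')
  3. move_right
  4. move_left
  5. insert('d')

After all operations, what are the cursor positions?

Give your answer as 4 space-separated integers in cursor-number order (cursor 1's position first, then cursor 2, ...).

Answer: 2 6 14 17

Derivation:
After op 1 (add_cursor(9)): buffer="wgvednlkyq" (len 10), cursors c1@0 c2@2 c3@8 c4@9, authorship ..........
After op 2 (insert('t')): buffer="twgtvednlktytq" (len 14), cursors c1@1 c2@4 c3@11 c4@13, authorship 1..2......3.4.
After op 3 (move_right): buffer="twgtvednlktytq" (len 14), cursors c1@2 c2@5 c3@12 c4@14, authorship 1..2......3.4.
After op 4 (move_left): buffer="twgtvednlktytq" (len 14), cursors c1@1 c2@4 c3@11 c4@13, authorship 1..2......3.4.
After op 5 (insert('d')): buffer="tdwgtdvednlktdytdq" (len 18), cursors c1@2 c2@6 c3@14 c4@17, authorship 11..22......33.44.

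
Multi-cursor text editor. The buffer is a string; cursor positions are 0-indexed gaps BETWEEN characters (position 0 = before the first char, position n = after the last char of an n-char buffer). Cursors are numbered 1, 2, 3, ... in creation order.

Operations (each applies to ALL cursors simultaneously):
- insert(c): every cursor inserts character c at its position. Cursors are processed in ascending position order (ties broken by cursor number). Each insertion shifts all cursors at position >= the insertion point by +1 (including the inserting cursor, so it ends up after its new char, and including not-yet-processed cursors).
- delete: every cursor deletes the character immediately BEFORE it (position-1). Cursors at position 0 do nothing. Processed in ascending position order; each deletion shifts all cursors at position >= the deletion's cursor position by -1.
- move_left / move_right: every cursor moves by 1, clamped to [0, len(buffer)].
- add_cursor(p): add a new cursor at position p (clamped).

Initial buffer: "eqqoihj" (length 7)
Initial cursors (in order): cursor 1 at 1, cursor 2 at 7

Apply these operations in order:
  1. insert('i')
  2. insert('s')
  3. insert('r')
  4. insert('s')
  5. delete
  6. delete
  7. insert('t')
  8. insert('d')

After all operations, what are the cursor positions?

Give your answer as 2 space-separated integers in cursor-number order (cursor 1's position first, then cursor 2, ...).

After op 1 (insert('i')): buffer="eiqqoihji" (len 9), cursors c1@2 c2@9, authorship .1......2
After op 2 (insert('s')): buffer="eisqqoihjis" (len 11), cursors c1@3 c2@11, authorship .11......22
After op 3 (insert('r')): buffer="eisrqqoihjisr" (len 13), cursors c1@4 c2@13, authorship .111......222
After op 4 (insert('s')): buffer="eisrsqqoihjisrs" (len 15), cursors c1@5 c2@15, authorship .1111......2222
After op 5 (delete): buffer="eisrqqoihjisr" (len 13), cursors c1@4 c2@13, authorship .111......222
After op 6 (delete): buffer="eisqqoihjis" (len 11), cursors c1@3 c2@11, authorship .11......22
After op 7 (insert('t')): buffer="eistqqoihjist" (len 13), cursors c1@4 c2@13, authorship .111......222
After op 8 (insert('d')): buffer="eistdqqoihjistd" (len 15), cursors c1@5 c2@15, authorship .1111......2222

Answer: 5 15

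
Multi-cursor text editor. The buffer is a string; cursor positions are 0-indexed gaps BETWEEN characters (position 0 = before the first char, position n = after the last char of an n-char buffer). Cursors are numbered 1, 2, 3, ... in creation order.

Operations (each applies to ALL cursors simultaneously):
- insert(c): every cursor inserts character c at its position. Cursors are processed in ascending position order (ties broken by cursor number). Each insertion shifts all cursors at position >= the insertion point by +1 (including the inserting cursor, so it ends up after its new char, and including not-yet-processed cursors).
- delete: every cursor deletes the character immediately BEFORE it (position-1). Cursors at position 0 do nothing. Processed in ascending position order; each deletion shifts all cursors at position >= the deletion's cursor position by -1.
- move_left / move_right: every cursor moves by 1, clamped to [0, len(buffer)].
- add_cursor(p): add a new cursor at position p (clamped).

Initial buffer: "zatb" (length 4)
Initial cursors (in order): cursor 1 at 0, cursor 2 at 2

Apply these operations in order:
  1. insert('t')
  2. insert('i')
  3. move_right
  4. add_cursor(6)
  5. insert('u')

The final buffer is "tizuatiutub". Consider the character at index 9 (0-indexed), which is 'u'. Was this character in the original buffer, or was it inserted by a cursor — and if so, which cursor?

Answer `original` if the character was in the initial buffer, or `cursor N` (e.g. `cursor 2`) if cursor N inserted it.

After op 1 (insert('t')): buffer="tzattb" (len 6), cursors c1@1 c2@4, authorship 1..2..
After op 2 (insert('i')): buffer="tizatitb" (len 8), cursors c1@2 c2@6, authorship 11..22..
After op 3 (move_right): buffer="tizatitb" (len 8), cursors c1@3 c2@7, authorship 11..22..
After op 4 (add_cursor(6)): buffer="tizatitb" (len 8), cursors c1@3 c3@6 c2@7, authorship 11..22..
After op 5 (insert('u')): buffer="tizuatiutub" (len 11), cursors c1@4 c3@8 c2@10, authorship 11.1.223.2.
Authorship (.=original, N=cursor N): 1 1 . 1 . 2 2 3 . 2 .
Index 9: author = 2

Answer: cursor 2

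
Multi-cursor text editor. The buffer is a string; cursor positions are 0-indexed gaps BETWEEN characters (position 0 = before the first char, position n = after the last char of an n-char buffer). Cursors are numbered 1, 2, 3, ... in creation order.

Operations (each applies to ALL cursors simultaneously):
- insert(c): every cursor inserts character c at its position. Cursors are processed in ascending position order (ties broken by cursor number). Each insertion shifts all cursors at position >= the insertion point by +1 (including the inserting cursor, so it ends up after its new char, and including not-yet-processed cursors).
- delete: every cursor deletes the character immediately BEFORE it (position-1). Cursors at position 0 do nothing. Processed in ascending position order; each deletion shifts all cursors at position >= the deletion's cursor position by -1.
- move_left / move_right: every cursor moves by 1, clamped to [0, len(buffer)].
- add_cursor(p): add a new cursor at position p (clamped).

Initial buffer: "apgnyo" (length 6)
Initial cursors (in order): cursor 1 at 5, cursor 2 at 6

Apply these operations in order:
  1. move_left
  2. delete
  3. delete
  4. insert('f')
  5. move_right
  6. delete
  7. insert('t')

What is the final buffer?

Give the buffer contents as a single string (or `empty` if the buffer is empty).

Answer: aftt

Derivation:
After op 1 (move_left): buffer="apgnyo" (len 6), cursors c1@4 c2@5, authorship ......
After op 2 (delete): buffer="apgo" (len 4), cursors c1@3 c2@3, authorship ....
After op 3 (delete): buffer="ao" (len 2), cursors c1@1 c2@1, authorship ..
After op 4 (insert('f')): buffer="affo" (len 4), cursors c1@3 c2@3, authorship .12.
After op 5 (move_right): buffer="affo" (len 4), cursors c1@4 c2@4, authorship .12.
After op 6 (delete): buffer="af" (len 2), cursors c1@2 c2@2, authorship .1
After op 7 (insert('t')): buffer="aftt" (len 4), cursors c1@4 c2@4, authorship .112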